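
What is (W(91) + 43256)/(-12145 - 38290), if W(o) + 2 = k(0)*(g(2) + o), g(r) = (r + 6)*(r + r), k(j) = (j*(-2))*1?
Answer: -43254/50435 ≈ -0.85762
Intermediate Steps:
k(j) = -2*j (k(j) = -2*j*1 = -2*j)
g(r) = 2*r*(6 + r) (g(r) = (6 + r)*(2*r) = 2*r*(6 + r))
W(o) = -2 (W(o) = -2 + (-2*0)*(2*2*(6 + 2) + o) = -2 + 0*(2*2*8 + o) = -2 + 0*(32 + o) = -2 + 0 = -2)
(W(91) + 43256)/(-12145 - 38290) = (-2 + 43256)/(-12145 - 38290) = 43254/(-50435) = 43254*(-1/50435) = -43254/50435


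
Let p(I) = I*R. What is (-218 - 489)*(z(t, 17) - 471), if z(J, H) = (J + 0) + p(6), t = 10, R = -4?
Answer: 342895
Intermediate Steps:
p(I) = -4*I (p(I) = I*(-4) = -4*I)
z(J, H) = -24 + J (z(J, H) = (J + 0) - 4*6 = J - 24 = -24 + J)
(-218 - 489)*(z(t, 17) - 471) = (-218 - 489)*((-24 + 10) - 471) = -707*(-14 - 471) = -707*(-485) = 342895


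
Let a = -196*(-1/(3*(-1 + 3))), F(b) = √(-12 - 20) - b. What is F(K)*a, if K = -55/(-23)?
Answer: -5390/69 + 392*I*√2/3 ≈ -78.116 + 184.79*I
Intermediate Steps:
K = 55/23 (K = -55*(-1/23) = 55/23 ≈ 2.3913)
F(b) = -b + 4*I*√2 (F(b) = √(-32) - b = 4*I*√2 - b = -b + 4*I*√2)
a = 98/3 (a = -196/(2*(-3)) = -196/(-6) = -196*(-⅙) = 98/3 ≈ 32.667)
F(K)*a = (-1*55/23 + 4*I*√2)*(98/3) = (-55/23 + 4*I*√2)*(98/3) = -5390/69 + 392*I*√2/3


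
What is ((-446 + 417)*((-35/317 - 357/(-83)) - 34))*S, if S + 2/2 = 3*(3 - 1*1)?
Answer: 113724950/26311 ≈ 4322.3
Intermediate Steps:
S = 5 (S = -1 + 3*(3 - 1*1) = -1 + 3*(3 - 1) = -1 + 3*2 = -1 + 6 = 5)
((-446 + 417)*((-35/317 - 357/(-83)) - 34))*S = ((-446 + 417)*((-35/317 - 357/(-83)) - 34))*5 = -29*((-35*1/317 - 357*(-1/83)) - 34)*5 = -29*((-35/317 + 357/83) - 34)*5 = -29*(110264/26311 - 34)*5 = -29*(-784310/26311)*5 = (22744990/26311)*5 = 113724950/26311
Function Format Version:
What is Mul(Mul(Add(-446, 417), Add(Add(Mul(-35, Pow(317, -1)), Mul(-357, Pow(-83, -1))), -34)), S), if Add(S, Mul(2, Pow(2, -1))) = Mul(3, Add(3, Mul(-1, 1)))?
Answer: Rational(113724950, 26311) ≈ 4322.3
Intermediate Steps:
S = 5 (S = Add(-1, Mul(3, Add(3, Mul(-1, 1)))) = Add(-1, Mul(3, Add(3, -1))) = Add(-1, Mul(3, 2)) = Add(-1, 6) = 5)
Mul(Mul(Add(-446, 417), Add(Add(Mul(-35, Pow(317, -1)), Mul(-357, Pow(-83, -1))), -34)), S) = Mul(Mul(Add(-446, 417), Add(Add(Mul(-35, Pow(317, -1)), Mul(-357, Pow(-83, -1))), -34)), 5) = Mul(Mul(-29, Add(Add(Mul(-35, Rational(1, 317)), Mul(-357, Rational(-1, 83))), -34)), 5) = Mul(Mul(-29, Add(Add(Rational(-35, 317), Rational(357, 83)), -34)), 5) = Mul(Mul(-29, Add(Rational(110264, 26311), -34)), 5) = Mul(Mul(-29, Rational(-784310, 26311)), 5) = Mul(Rational(22744990, 26311), 5) = Rational(113724950, 26311)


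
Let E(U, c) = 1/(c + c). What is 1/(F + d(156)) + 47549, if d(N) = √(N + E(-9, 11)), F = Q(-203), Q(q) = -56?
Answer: 3117263659/65559 - √75526/65559 ≈ 47549.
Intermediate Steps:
F = -56
E(U, c) = 1/(2*c)
d(N) = √(1/22 + N) (d(N) = √(N + (½)/11) = √(N + (½)*(1/11)) = √(N + 1/22) = √(1/22 + N))
1/(F + d(156)) + 47549 = 1/(-56 + √(22 + 484*156)/22) + 47549 = 1/(-56 + √(22 + 75504)/22) + 47549 = 1/(-56 + √75526/22) + 47549 = 47549 + 1/(-56 + √75526/22)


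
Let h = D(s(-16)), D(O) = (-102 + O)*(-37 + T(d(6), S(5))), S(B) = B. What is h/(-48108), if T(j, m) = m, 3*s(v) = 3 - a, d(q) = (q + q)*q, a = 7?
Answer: -2480/36081 ≈ -0.068734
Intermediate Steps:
d(q) = 2*q**2 (d(q) = (2*q)*q = 2*q**2)
s(v) = -4/3 (s(v) = (3 - 1*7)/3 = (3 - 7)/3 = (1/3)*(-4) = -4/3)
D(O) = 3264 - 32*O (D(O) = (-102 + O)*(-37 + 5) = (-102 + O)*(-32) = 3264 - 32*O)
h = 9920/3 (h = 3264 - 32*(-4/3) = 3264 + 128/3 = 9920/3 ≈ 3306.7)
h/(-48108) = (9920/3)/(-48108) = (9920/3)*(-1/48108) = -2480/36081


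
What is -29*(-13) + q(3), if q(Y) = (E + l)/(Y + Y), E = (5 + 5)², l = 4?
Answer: 1183/3 ≈ 394.33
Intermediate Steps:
E = 100 (E = 10² = 100)
q(Y) = 52/Y (q(Y) = (100 + 4)/(Y + Y) = 104/((2*Y)) = 104*(1/(2*Y)) = 52/Y)
-29*(-13) + q(3) = -29*(-13) + 52/3 = 377 + 52*(⅓) = 377 + 52/3 = 1183/3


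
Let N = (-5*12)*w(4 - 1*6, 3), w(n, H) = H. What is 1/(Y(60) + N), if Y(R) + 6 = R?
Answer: -1/126 ≈ -0.0079365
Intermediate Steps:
Y(R) = -6 + R
N = -180 (N = -5*12*3 = -60*3 = -180)
1/(Y(60) + N) = 1/((-6 + 60) - 180) = 1/(54 - 180) = 1/(-126) = -1/126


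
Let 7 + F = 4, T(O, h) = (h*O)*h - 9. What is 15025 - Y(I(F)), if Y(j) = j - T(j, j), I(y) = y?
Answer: 14992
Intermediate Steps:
T(O, h) = -9 + O*h**2 (T(O, h) = (O*h)*h - 9 = O*h**2 - 9 = -9 + O*h**2)
F = -3 (F = -7 + 4 = -3)
Y(j) = 9 + j - j**3 (Y(j) = j - (-9 + j*j**2) = j - (-9 + j**3) = j + (9 - j**3) = 9 + j - j**3)
15025 - Y(I(F)) = 15025 - (9 - 3 - 1*(-3)**3) = 15025 - (9 - 3 - 1*(-27)) = 15025 - (9 - 3 + 27) = 15025 - 1*33 = 15025 - 33 = 14992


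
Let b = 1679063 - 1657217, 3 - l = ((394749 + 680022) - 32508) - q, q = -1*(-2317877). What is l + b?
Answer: 1297463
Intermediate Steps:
q = 2317877
l = 1275617 (l = 3 - (((394749 + 680022) - 32508) - 1*2317877) = 3 - ((1074771 - 32508) - 2317877) = 3 - (1042263 - 2317877) = 3 - 1*(-1275614) = 3 + 1275614 = 1275617)
b = 21846
l + b = 1275617 + 21846 = 1297463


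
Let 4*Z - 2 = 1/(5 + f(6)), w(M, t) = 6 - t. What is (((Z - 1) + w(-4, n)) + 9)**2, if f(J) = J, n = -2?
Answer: 528529/1936 ≈ 273.00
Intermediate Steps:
Z = 23/44 (Z = 1/2 + 1/(4*(5 + 6)) = 1/2 + (1/4)/11 = 1/2 + (1/4)*(1/11) = 1/2 + 1/44 = 23/44 ≈ 0.52273)
(((Z - 1) + w(-4, n)) + 9)**2 = (((23/44 - 1) + (6 - 1*(-2))) + 9)**2 = ((-21/44 + (6 + 2)) + 9)**2 = ((-21/44 + 8) + 9)**2 = (331/44 + 9)**2 = (727/44)**2 = 528529/1936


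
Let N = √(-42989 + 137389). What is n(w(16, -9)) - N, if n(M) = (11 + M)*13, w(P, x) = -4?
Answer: 91 - 40*√59 ≈ -216.25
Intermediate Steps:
n(M) = 143 + 13*M
N = 40*√59 (N = √94400 = 40*√59 ≈ 307.25)
n(w(16, -9)) - N = (143 + 13*(-4)) - 40*√59 = (143 - 52) - 40*√59 = 91 - 40*√59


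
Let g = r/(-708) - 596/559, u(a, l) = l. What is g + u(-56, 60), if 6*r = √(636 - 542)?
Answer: 32944/559 - √94/4248 ≈ 58.932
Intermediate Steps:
r = √94/6 (r = √(636 - 542)/6 = √94/6 ≈ 1.6159)
g = -596/559 - √94/4248 (g = (√94/6)/(-708) - 596/559 = (√94/6)*(-1/708) - 596*1/559 = -√94/4248 - 596/559 = -596/559 - √94/4248 ≈ -1.0685)
g + u(-56, 60) = (-596/559 - √94/4248) + 60 = 32944/559 - √94/4248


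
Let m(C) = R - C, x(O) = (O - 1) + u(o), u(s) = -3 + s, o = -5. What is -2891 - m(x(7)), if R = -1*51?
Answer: -2842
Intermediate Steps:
x(O) = -9 + O (x(O) = (O - 1) + (-3 - 5) = (-1 + O) - 8 = -9 + O)
R = -51
m(C) = -51 - C
-2891 - m(x(7)) = -2891 - (-51 - (-9 + 7)) = -2891 - (-51 - 1*(-2)) = -2891 - (-51 + 2) = -2891 - 1*(-49) = -2891 + 49 = -2842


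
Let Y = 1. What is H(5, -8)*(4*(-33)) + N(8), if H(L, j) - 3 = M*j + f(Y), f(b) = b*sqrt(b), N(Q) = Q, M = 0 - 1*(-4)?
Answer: 3704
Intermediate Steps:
M = 4 (M = 0 + 4 = 4)
f(b) = b**(3/2)
H(L, j) = 4 + 4*j (H(L, j) = 3 + (4*j + 1**(3/2)) = 3 + (4*j + 1) = 3 + (1 + 4*j) = 4 + 4*j)
H(5, -8)*(4*(-33)) + N(8) = (4 + 4*(-8))*(4*(-33)) + 8 = (4 - 32)*(-132) + 8 = -28*(-132) + 8 = 3696 + 8 = 3704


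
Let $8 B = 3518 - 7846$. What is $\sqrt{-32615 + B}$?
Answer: $6 i \sqrt{921} \approx 182.09 i$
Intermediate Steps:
$B = -541$ ($B = \frac{3518 - 7846}{8} = \frac{1}{8} \left(-4328\right) = -541$)
$\sqrt{-32615 + B} = \sqrt{-32615 - 541} = \sqrt{-33156} = 6 i \sqrt{921}$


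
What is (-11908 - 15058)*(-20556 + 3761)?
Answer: 452893970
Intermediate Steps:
(-11908 - 15058)*(-20556 + 3761) = -26966*(-16795) = 452893970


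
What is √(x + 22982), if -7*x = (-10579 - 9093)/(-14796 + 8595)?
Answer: √4811231889646/14469 ≈ 151.60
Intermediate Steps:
x = -19672/43407 (x = -(-10579 - 9093)/(7*(-14796 + 8595)) = -(-19672)/(7*(-6201)) = -(-19672)*(-1)/(7*6201) = -⅐*19672/6201 = -19672/43407 ≈ -0.45320)
√(x + 22982) = √(-19672/43407 + 22982) = √(997560002/43407) = √4811231889646/14469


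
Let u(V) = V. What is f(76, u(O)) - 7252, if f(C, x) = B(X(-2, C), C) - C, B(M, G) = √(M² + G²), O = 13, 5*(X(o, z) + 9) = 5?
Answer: -7328 + 4*√365 ≈ -7251.6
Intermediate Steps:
X(o, z) = -8 (X(o, z) = -9 + (⅕)*5 = -9 + 1 = -8)
B(M, G) = √(G² + M²)
f(C, x) = √(64 + C²) - C (f(C, x) = √(C² + (-8)²) - C = √(C² + 64) - C = √(64 + C²) - C)
f(76, u(O)) - 7252 = (√(64 + 76²) - 1*76) - 7252 = (√(64 + 5776) - 76) - 7252 = (√5840 - 76) - 7252 = (4*√365 - 76) - 7252 = (-76 + 4*√365) - 7252 = -7328 + 4*√365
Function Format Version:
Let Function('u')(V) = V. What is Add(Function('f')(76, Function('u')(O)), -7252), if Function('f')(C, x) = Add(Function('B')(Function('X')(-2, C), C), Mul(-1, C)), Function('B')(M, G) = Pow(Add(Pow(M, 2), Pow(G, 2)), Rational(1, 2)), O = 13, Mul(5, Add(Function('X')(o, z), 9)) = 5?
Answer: Add(-7328, Mul(4, Pow(365, Rational(1, 2)))) ≈ -7251.6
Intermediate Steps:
Function('X')(o, z) = -8 (Function('X')(o, z) = Add(-9, Mul(Rational(1, 5), 5)) = Add(-9, 1) = -8)
Function('B')(M, G) = Pow(Add(Pow(G, 2), Pow(M, 2)), Rational(1, 2))
Function('f')(C, x) = Add(Pow(Add(64, Pow(C, 2)), Rational(1, 2)), Mul(-1, C)) (Function('f')(C, x) = Add(Pow(Add(Pow(C, 2), Pow(-8, 2)), Rational(1, 2)), Mul(-1, C)) = Add(Pow(Add(Pow(C, 2), 64), Rational(1, 2)), Mul(-1, C)) = Add(Pow(Add(64, Pow(C, 2)), Rational(1, 2)), Mul(-1, C)))
Add(Function('f')(76, Function('u')(O)), -7252) = Add(Add(Pow(Add(64, Pow(76, 2)), Rational(1, 2)), Mul(-1, 76)), -7252) = Add(Add(Pow(Add(64, 5776), Rational(1, 2)), -76), -7252) = Add(Add(Pow(5840, Rational(1, 2)), -76), -7252) = Add(Add(Mul(4, Pow(365, Rational(1, 2))), -76), -7252) = Add(Add(-76, Mul(4, Pow(365, Rational(1, 2)))), -7252) = Add(-7328, Mul(4, Pow(365, Rational(1, 2))))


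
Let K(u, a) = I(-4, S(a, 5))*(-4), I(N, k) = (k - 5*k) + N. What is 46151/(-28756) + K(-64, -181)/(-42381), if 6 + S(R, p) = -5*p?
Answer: -92482031/58033716 ≈ -1.5936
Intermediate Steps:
S(R, p) = -6 - 5*p
I(N, k) = N - 4*k (I(N, k) = -4*k + N = N - 4*k)
K(u, a) = -480 (K(u, a) = (-4 - 4*(-6 - 5*5))*(-4) = (-4 - 4*(-6 - 25))*(-4) = (-4 - 4*(-31))*(-4) = (-4 + 124)*(-4) = 120*(-4) = -480)
46151/(-28756) + K(-64, -181)/(-42381) = 46151/(-28756) - 480/(-42381) = 46151*(-1/28756) - 480*(-1/42381) = -6593/4108 + 160/14127 = -92482031/58033716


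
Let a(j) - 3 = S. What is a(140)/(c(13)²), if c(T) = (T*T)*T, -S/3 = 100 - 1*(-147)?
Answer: -738/4826809 ≈ -0.00015290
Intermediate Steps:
S = -741 (S = -3*(100 - 1*(-147)) = -3*(100 + 147) = -3*247 = -741)
c(T) = T³ (c(T) = T²*T = T³)
a(j) = -738 (a(j) = 3 - 741 = -738)
a(140)/(c(13)²) = -738/((13³)²) = -738/(2197²) = -738/4826809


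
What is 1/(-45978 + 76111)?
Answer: 1/30133 ≈ 3.3186e-5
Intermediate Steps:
1/(-45978 + 76111) = 1/30133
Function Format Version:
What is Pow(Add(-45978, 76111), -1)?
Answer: Rational(1, 30133) ≈ 3.3186e-5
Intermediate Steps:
Pow(Add(-45978, 76111), -1) = Pow(30133, -1) = Rational(1, 30133)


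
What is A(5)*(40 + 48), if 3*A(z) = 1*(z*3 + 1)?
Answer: 1408/3 ≈ 469.33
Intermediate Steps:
A(z) = ⅓ + z (A(z) = (1*(z*3 + 1))/3 = (1*(3*z + 1))/3 = (1*(1 + 3*z))/3 = (1 + 3*z)/3 = ⅓ + z)
A(5)*(40 + 48) = (⅓ + 5)*(40 + 48) = (16/3)*88 = 1408/3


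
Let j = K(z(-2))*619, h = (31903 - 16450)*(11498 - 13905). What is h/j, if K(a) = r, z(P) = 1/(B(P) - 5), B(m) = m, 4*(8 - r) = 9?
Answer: -148781484/14237 ≈ -10450.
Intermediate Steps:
r = 23/4 (r = 8 - ¼*9 = 8 - 9/4 = 23/4 ≈ 5.7500)
z(P) = 1/(-5 + P) (z(P) = 1/(P - 5) = 1/(-5 + P))
K(a) = 23/4
h = -37195371 (h = 15453*(-2407) = -37195371)
j = 14237/4 (j = (23/4)*619 = 14237/4 ≈ 3559.3)
h/j = -37195371/14237/4 = -37195371*4/14237 = -148781484/14237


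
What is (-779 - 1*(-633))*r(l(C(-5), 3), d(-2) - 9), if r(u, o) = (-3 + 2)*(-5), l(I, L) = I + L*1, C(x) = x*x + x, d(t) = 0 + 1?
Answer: -730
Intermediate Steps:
d(t) = 1
C(x) = x + x² (C(x) = x² + x = x + x²)
l(I, L) = I + L
r(u, o) = 5 (r(u, o) = -1*(-5) = 5)
(-779 - 1*(-633))*r(l(C(-5), 3), d(-2) - 9) = (-779 - 1*(-633))*5 = (-779 + 633)*5 = -146*5 = -730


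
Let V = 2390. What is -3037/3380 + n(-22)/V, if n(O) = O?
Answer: -733279/807820 ≈ -0.90773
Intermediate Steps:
-3037/3380 + n(-22)/V = -3037/3380 - 22/2390 = -3037*1/3380 - 22*1/2390 = -3037/3380 - 11/1195 = -733279/807820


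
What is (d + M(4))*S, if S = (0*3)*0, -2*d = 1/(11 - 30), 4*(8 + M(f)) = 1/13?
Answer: 0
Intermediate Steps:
M(f) = -415/52 (M(f) = -8 + (¼)/13 = -8 + (¼)*(1/13) = -8 + 1/52 = -415/52)
d = 1/38 (d = -1/(2*(11 - 30)) = -½/(-19) = -½*(-1/19) = 1/38 ≈ 0.026316)
S = 0 (S = 0*0 = 0)
(d + M(4))*S = (1/38 - 415/52)*0 = -7859/988*0 = 0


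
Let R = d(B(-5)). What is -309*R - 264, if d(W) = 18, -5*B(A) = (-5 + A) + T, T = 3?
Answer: -5826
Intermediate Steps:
B(A) = 2/5 - A/5 (B(A) = -((-5 + A) + 3)/5 = -(-2 + A)/5 = 2/5 - A/5)
R = 18
-309*R - 264 = -309*18 - 264 = -5562 - 264 = -5826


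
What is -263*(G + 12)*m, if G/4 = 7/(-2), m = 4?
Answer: 2104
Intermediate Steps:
G = -14 (G = 4*(7/(-2)) = 4*(7*(-½)) = 4*(-7/2) = -14)
-263*(G + 12)*m = -263*(-14 + 12)*4 = -(-526)*4 = -263*(-8) = 2104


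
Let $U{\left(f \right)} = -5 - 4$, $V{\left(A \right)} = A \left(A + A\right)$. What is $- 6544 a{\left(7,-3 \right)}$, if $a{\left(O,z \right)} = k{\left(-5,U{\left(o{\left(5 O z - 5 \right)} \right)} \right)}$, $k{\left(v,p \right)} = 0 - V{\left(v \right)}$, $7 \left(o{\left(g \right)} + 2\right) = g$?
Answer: $327200$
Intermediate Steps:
$o{\left(g \right)} = -2 + \frac{g}{7}$
$V{\left(A \right)} = 2 A^{2}$ ($V{\left(A \right)} = A 2 A = 2 A^{2}$)
$U{\left(f \right)} = -9$
$k{\left(v,p \right)} = - 2 v^{2}$ ($k{\left(v,p \right)} = 0 - 2 v^{2} = - 2 v^{2}$)
$a{\left(O,z \right)} = -50$ ($a{\left(O,z \right)} = - 2 \left(-5\right)^{2} = \left(-2\right) 25 = -50$)
$- 6544 a{\left(7,-3 \right)} = \left(-6544\right) \left(-50\right) = 327200$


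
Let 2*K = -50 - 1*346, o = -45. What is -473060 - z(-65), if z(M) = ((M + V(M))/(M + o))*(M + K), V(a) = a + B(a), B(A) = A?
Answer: -10397063/22 ≈ -4.7259e+5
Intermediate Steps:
K = -198 (K = (-50 - 1*346)/2 = (-50 - 346)/2 = (½)*(-396) = -198)
V(a) = 2*a (V(a) = a + a = 2*a)
z(M) = 3*M*(-198 + M)/(-45 + M) (z(M) = ((M + 2*M)/(M - 45))*(M - 198) = ((3*M)/(-45 + M))*(-198 + M) = (3*M/(-45 + M))*(-198 + M) = 3*M*(-198 + M)/(-45 + M))
-473060 - z(-65) = -473060 - 3*(-65)*(-198 - 65)/(-45 - 65) = -473060 - 3*(-65)*(-263)/(-110) = -473060 - 3*(-65)*(-1)*(-263)/110 = -473060 - 1*(-10257/22) = -473060 + 10257/22 = -10397063/22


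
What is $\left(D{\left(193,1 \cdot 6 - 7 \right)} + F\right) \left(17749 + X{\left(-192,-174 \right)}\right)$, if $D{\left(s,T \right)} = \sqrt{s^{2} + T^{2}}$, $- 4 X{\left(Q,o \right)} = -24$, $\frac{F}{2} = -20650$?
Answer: $-733281500 + 88775 \sqrt{1490} \approx -7.2985 \cdot 10^{8}$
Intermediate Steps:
$F = -41300$ ($F = 2 \left(-20650\right) = -41300$)
$X{\left(Q,o \right)} = 6$ ($X{\left(Q,o \right)} = \left(- \frac{1}{4}\right) \left(-24\right) = 6$)
$D{\left(s,T \right)} = \sqrt{T^{2} + s^{2}}$
$\left(D{\left(193,1 \cdot 6 - 7 \right)} + F\right) \left(17749 + X{\left(-192,-174 \right)}\right) = \left(\sqrt{\left(1 \cdot 6 - 7\right)^{2} + 193^{2}} - 41300\right) \left(17749 + 6\right) = \left(\sqrt{\left(6 - 7\right)^{2} + 37249} - 41300\right) 17755 = \left(\sqrt{\left(-1\right)^{2} + 37249} - 41300\right) 17755 = \left(\sqrt{1 + 37249} - 41300\right) 17755 = \left(\sqrt{37250} - 41300\right) 17755 = \left(5 \sqrt{1490} - 41300\right) 17755 = \left(-41300 + 5 \sqrt{1490}\right) 17755 = -733281500 + 88775 \sqrt{1490}$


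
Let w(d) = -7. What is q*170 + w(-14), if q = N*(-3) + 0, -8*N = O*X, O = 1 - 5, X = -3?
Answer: 758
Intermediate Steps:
O = -4
N = -3/2 (N = -(-1)*(-3)/2 = -⅛*12 = -3/2 ≈ -1.5000)
q = 9/2 (q = -3/2*(-3) + 0 = 9/2 + 0 = 9/2 ≈ 4.5000)
q*170 + w(-14) = (9/2)*170 - 7 = 765 - 7 = 758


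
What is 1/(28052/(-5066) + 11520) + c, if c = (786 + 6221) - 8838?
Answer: -53403188821/29166134 ≈ -1831.0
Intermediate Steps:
c = -1831 (c = 7007 - 8838 = -1831)
1/(28052/(-5066) + 11520) + c = 1/(28052/(-5066) + 11520) - 1831 = 1/(28052*(-1/5066) + 11520) - 1831 = 1/(-14026/2533 + 11520) - 1831 = 1/(29166134/2533) - 1831 = 2533/29166134 - 1831 = -53403188821/29166134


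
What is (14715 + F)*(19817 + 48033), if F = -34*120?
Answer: 721584750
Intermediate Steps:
F = -4080
(14715 + F)*(19817 + 48033) = (14715 - 4080)*(19817 + 48033) = 10635*67850 = 721584750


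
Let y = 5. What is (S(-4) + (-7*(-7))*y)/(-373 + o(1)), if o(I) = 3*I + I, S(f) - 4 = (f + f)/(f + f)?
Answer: -250/369 ≈ -0.67751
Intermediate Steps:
S(f) = 5 (S(f) = 4 + (f + f)/(f + f) = 4 + (2*f)/((2*f)) = 4 + (2*f)*(1/(2*f)) = 4 + 1 = 5)
o(I) = 4*I
(S(-4) + (-7*(-7))*y)/(-373 + o(1)) = (5 - 7*(-7)*5)/(-373 + 4*1) = (5 + 49*5)/(-373 + 4) = (5 + 245)/(-369) = 250*(-1/369) = -250/369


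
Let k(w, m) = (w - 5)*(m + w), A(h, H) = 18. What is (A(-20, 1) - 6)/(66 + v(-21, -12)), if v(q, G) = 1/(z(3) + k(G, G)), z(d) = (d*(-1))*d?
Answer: 4788/26335 ≈ 0.18181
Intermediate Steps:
k(w, m) = (-5 + w)*(m + w)
z(d) = -d**2 (z(d) = (-d)*d = -d**2)
v(q, G) = 1/(-9 - 10*G + 2*G**2) (v(q, G) = 1/(-1*3**2 + (G**2 - 5*G - 5*G + G*G)) = 1/(-1*9 + (G**2 - 5*G - 5*G + G**2)) = 1/(-9 + (-10*G + 2*G**2)) = 1/(-9 - 10*G + 2*G**2))
(A(-20, 1) - 6)/(66 + v(-21, -12)) = (18 - 6)/(66 + 1/(-9 - 10*(-12) + 2*(-12)**2)) = 12/(66 + 1/(-9 + 120 + 2*144)) = 12/(66 + 1/(-9 + 120 + 288)) = 12/(66 + 1/399) = 12/(26335/399) = 12*(399/26335) = 4788/26335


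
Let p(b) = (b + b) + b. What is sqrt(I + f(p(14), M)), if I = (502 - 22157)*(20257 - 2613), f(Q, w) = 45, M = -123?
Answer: 5*I*sqrt(15283231) ≈ 19547.0*I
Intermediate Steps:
p(b) = 3*b (p(b) = 2*b + b = 3*b)
I = -382080820 (I = -21655*17644 = -382080820)
sqrt(I + f(p(14), M)) = sqrt(-382080820 + 45) = sqrt(-382080775) = 5*I*sqrt(15283231)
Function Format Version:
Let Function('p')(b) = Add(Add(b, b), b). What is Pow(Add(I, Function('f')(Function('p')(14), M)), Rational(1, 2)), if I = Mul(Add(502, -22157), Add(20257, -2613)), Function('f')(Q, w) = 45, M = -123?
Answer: Mul(5, I, Pow(15283231, Rational(1, 2))) ≈ Mul(19547., I)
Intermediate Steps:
Function('p')(b) = Mul(3, b) (Function('p')(b) = Add(Mul(2, b), b) = Mul(3, b))
I = -382080820 (I = Mul(-21655, 17644) = -382080820)
Pow(Add(I, Function('f')(Function('p')(14), M)), Rational(1, 2)) = Pow(Add(-382080820, 45), Rational(1, 2)) = Pow(-382080775, Rational(1, 2)) = Mul(5, I, Pow(15283231, Rational(1, 2)))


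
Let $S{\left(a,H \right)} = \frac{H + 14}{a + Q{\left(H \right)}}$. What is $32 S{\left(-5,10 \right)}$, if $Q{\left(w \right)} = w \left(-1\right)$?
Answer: $- \frac{256}{5} \approx -51.2$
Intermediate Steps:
$Q{\left(w \right)} = - w$
$S{\left(a,H \right)} = \frac{14 + H}{a - H}$ ($S{\left(a,H \right)} = \frac{H + 14}{a - H} = \frac{14 + H}{a - H}$)
$32 S{\left(-5,10 \right)} = 32 \frac{14 + 10}{-5 - 10} = 32 \frac{1}{-5 - 10} \cdot 24 = 32 \frac{1}{-15} \cdot 24 = 32 \left(\left(- \frac{1}{15}\right) 24\right) = 32 \left(- \frac{8}{5}\right) = - \frac{256}{5}$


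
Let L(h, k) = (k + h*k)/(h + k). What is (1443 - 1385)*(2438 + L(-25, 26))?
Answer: 105212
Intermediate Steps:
L(h, k) = (k + h*k)/(h + k)
(1443 - 1385)*(2438 + L(-25, 26)) = (1443 - 1385)*(2438 + 26*(1 - 25)/(-25 + 26)) = 58*(2438 + 26*(-24)/1) = 58*(2438 + 26*1*(-24)) = 58*(2438 - 624) = 58*1814 = 105212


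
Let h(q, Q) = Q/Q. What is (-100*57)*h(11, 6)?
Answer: -5700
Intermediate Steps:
h(q, Q) = 1
(-100*57)*h(11, 6) = -100*57*1 = -5700*1 = -5700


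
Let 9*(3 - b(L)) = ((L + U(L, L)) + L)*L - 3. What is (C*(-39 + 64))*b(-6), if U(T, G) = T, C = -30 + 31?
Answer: -650/3 ≈ -216.67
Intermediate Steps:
C = 1
b(L) = 10/3 - L²/3 (b(L) = 3 - (((L + L) + L)*L - 3)/9 = 3 - ((2*L + L)*L - 3)/9 = 3 - ((3*L)*L - 3)/9 = 3 - (3*L² - 3)/9 = 3 - (-3 + 3*L²)/9 = 3 + (⅓ - L²/3) = 10/3 - L²/3)
(C*(-39 + 64))*b(-6) = (1*(-39 + 64))*(10/3 - ⅓*(-6)²) = (1*25)*(10/3 - ⅓*36) = 25*(10/3 - 12) = 25*(-26/3) = -650/3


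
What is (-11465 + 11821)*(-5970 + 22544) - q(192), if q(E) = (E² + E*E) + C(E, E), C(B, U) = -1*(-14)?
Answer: 5826602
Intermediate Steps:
C(B, U) = 14
q(E) = 14 + 2*E² (q(E) = (E² + E*E) + 14 = (E² + E²) + 14 = 2*E² + 14 = 14 + 2*E²)
(-11465 + 11821)*(-5970 + 22544) - q(192) = (-11465 + 11821)*(-5970 + 22544) - (14 + 2*192²) = 356*16574 - (14 + 2*36864) = 5900344 - (14 + 73728) = 5900344 - 1*73742 = 5900344 - 73742 = 5826602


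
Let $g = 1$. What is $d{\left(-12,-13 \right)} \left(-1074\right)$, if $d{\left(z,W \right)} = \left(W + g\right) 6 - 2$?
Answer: $79476$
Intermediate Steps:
$d{\left(z,W \right)} = 4 + 6 W$ ($d{\left(z,W \right)} = \left(W + 1\right) 6 - 2 = \left(1 + W\right) 6 - 2 = \left(6 + 6 W\right) - 2 = 4 + 6 W$)
$d{\left(-12,-13 \right)} \left(-1074\right) = \left(4 + 6 \left(-13\right)\right) \left(-1074\right) = \left(4 - 78\right) \left(-1074\right) = \left(-74\right) \left(-1074\right) = 79476$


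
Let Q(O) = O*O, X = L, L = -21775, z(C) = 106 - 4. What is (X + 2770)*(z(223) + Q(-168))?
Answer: -538335630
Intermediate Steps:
z(C) = 102
X = -21775
Q(O) = O²
(X + 2770)*(z(223) + Q(-168)) = (-21775 + 2770)*(102 + (-168)²) = -19005*(102 + 28224) = -19005*28326 = -538335630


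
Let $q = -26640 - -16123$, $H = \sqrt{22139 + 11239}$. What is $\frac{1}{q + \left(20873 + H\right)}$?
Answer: $\frac{1726}{17868893} - \frac{\sqrt{33378}}{107213358} \approx 9.4888 \cdot 10^{-5}$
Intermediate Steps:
$H = \sqrt{33378} \approx 182.7$
$q = -10517$ ($q = -26640 + 16123 = -10517$)
$\frac{1}{q + \left(20873 + H\right)} = \frac{1}{-10517 + \left(20873 + \sqrt{33378}\right)} = \frac{1}{10356 + \sqrt{33378}}$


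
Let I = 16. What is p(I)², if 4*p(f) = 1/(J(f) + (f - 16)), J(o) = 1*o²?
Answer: 1/1048576 ≈ 9.5367e-7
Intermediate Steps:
J(o) = o²
p(f) = 1/(4*(-16 + f + f²)) (p(f) = 1/(4*(f² + (f - 16))) = 1/(4*(f² + (-16 + f))) = 1/(4*(-16 + f + f²)))
p(I)² = (1/(4*(-16 + 16 + 16²)))² = (1/(4*(-16 + 16 + 256)))² = ((¼)/256)² = ((¼)*(1/256))² = (1/1024)² = 1/1048576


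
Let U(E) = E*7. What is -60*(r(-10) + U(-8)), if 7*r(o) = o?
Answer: 24120/7 ≈ 3445.7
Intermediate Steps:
U(E) = 7*E
r(o) = o/7
-60*(r(-10) + U(-8)) = -60*((⅐)*(-10) + 7*(-8)) = -60*(-10/7 - 56) = -60*(-402/7) = 24120/7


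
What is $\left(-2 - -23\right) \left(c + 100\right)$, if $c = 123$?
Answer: $4683$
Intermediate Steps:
$\left(-2 - -23\right) \left(c + 100\right) = \left(-2 - -23\right) \left(123 + 100\right) = \left(-2 + 23\right) 223 = 21 \cdot 223 = 4683$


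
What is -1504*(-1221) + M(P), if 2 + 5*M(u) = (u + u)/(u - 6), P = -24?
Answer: 45909598/25 ≈ 1.8364e+6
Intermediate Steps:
M(u) = -⅖ + 2*u/(5*(-6 + u)) (M(u) = -⅖ + ((u + u)/(u - 6))/5 = -⅖ + ((2*u)/(-6 + u))/5 = -⅖ + (2*u/(-6 + u))/5 = -⅖ + 2*u/(5*(-6 + u)))
-1504*(-1221) + M(P) = -1504*(-1221) + 12/(5*(-6 - 24)) = 1836384 + (12/5)/(-30) = 1836384 + (12/5)*(-1/30) = 1836384 - 2/25 = 45909598/25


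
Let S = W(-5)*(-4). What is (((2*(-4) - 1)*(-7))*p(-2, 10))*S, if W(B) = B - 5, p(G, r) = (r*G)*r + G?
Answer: -509040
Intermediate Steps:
p(G, r) = G + G*r² (p(G, r) = (G*r)*r + G = G*r² + G = G + G*r²)
W(B) = -5 + B
S = 40 (S = (-5 - 5)*(-4) = -10*(-4) = 40)
(((2*(-4) - 1)*(-7))*p(-2, 10))*S = (((2*(-4) - 1)*(-7))*(-2*(1 + 10²)))*40 = (((-8 - 1)*(-7))*(-2*(1 + 100)))*40 = ((-9*(-7))*(-2*101))*40 = (63*(-202))*40 = -12726*40 = -509040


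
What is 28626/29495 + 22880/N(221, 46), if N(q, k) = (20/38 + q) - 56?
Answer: 8935706/64195 ≈ 139.20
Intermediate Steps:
N(q, k) = -1054/19 + q (N(q, k) = (20*(1/38) + q) - 56 = (10/19 + q) - 56 = -1054/19 + q)
28626/29495 + 22880/N(221, 46) = 28626/29495 + 22880/(-1054/19 + 221) = 28626*(1/29495) + 22880/(3145/19) = 28626/29495 + 22880*(19/3145) = 28626/29495 + 86944/629 = 8935706/64195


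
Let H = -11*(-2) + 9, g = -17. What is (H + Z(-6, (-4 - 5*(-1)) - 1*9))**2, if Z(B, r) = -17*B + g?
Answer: 13456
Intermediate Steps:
Z(B, r) = -17 - 17*B (Z(B, r) = -17*B - 17 = -17 - 17*B)
H = 31 (H = 22 + 9 = 31)
(H + Z(-6, (-4 - 5*(-1)) - 1*9))**2 = (31 + (-17 - 17*(-6)))**2 = (31 + (-17 + 102))**2 = (31 + 85)**2 = 116**2 = 13456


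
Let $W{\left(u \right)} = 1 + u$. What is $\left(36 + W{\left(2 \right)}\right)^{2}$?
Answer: $1521$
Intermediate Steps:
$\left(36 + W{\left(2 \right)}\right)^{2} = \left(36 + \left(1 + 2\right)\right)^{2} = \left(36 + 3\right)^{2} = 39^{2} = 1521$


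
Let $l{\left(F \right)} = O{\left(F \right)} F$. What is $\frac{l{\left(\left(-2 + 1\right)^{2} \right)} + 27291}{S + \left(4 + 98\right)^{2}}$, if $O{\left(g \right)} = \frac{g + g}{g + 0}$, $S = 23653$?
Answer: $\frac{27293}{34057} \approx 0.80139$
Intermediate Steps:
$O{\left(g \right)} = 2$ ($O{\left(g \right)} = \frac{2 g}{g} = 2$)
$l{\left(F \right)} = 2 F$
$\frac{l{\left(\left(-2 + 1\right)^{2} \right)} + 27291}{S + \left(4 + 98\right)^{2}} = \frac{2 \left(-2 + 1\right)^{2} + 27291}{23653 + \left(4 + 98\right)^{2}} = \frac{2 \left(-1\right)^{2} + 27291}{23653 + 102^{2}} = \frac{2 \cdot 1 + 27291}{23653 + 10404} = \frac{2 + 27291}{34057} = 27293 \cdot \frac{1}{34057} = \frac{27293}{34057}$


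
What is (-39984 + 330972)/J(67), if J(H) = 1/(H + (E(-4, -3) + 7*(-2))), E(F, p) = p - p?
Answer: 15422364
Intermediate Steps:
E(F, p) = 0
J(H) = 1/(-14 + H) (J(H) = 1/(H + (0 + 7*(-2))) = 1/(H + (0 - 14)) = 1/(H - 14) = 1/(-14 + H))
(-39984 + 330972)/J(67) = (-39984 + 330972)/(1/(-14 + 67)) = 290988/(1/53) = 290988*53 = 15422364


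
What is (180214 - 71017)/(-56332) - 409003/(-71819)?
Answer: 15197537653/4045707908 ≈ 3.7565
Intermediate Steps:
(180214 - 71017)/(-56332) - 409003/(-71819) = 109197*(-1/56332) - 409003*(-1/71819) = -109197/56332 + 409003/71819 = 15197537653/4045707908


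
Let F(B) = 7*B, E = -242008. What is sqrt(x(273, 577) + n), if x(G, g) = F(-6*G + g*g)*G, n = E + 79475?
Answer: 14*sqrt(3229258) ≈ 25158.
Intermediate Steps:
n = -162533 (n = -242008 + 79475 = -162533)
x(G, g) = G*(-42*G + 7*g**2) (x(G, g) = (7*(-6*G + g*g))*G = (7*(-6*G + g**2))*G = (7*(g**2 - 6*G))*G = (-42*G + 7*g**2)*G = G*(-42*G + 7*g**2))
sqrt(x(273, 577) + n) = sqrt(7*273*(577**2 - 6*273) - 162533) = sqrt(7*273*(332929 - 1638) - 162533) = sqrt(7*273*331291 - 162533) = sqrt(633097101 - 162533) = sqrt(632934568) = 14*sqrt(3229258)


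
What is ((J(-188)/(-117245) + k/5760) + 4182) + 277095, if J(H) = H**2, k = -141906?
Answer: 6331276419733/22511040 ≈ 2.8125e+5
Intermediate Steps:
((J(-188)/(-117245) + k/5760) + 4182) + 277095 = (((-188)**2/(-117245) - 141906/5760) + 4182) + 277095 = ((35344*(-1/117245) - 141906*1/5760) + 4182) + 277095 = ((-35344/117245 - 23651/960) + 4182) + 277095 = (-561378347/22511040 + 4182) + 277095 = 93579790933/22511040 + 277095 = 6331276419733/22511040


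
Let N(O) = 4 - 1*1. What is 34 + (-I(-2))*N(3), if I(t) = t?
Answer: 40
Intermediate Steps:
N(O) = 3 (N(O) = 4 - 1 = 3)
34 + (-I(-2))*N(3) = 34 - 1*(-2)*3 = 34 + 2*3 = 34 + 6 = 40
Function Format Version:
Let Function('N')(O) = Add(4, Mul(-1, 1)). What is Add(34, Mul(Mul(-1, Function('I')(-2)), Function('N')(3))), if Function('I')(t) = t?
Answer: 40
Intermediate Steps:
Function('N')(O) = 3 (Function('N')(O) = Add(4, -1) = 3)
Add(34, Mul(Mul(-1, Function('I')(-2)), Function('N')(3))) = Add(34, Mul(Mul(-1, -2), 3)) = Add(34, Mul(2, 3)) = Add(34, 6) = 40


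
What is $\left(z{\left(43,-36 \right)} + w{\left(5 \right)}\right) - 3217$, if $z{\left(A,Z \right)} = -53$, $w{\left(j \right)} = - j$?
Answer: $-3275$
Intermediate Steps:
$\left(z{\left(43,-36 \right)} + w{\left(5 \right)}\right) - 3217 = \left(-53 - 5\right) - 3217 = -58 - 3217 = -3275$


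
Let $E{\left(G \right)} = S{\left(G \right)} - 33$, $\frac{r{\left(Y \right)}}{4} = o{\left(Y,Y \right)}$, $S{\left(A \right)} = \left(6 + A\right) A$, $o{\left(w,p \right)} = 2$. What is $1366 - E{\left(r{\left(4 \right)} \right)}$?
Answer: $1287$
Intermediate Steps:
$S{\left(A \right)} = A \left(6 + A\right)$
$r{\left(Y \right)} = 8$ ($r{\left(Y \right)} = 4 \cdot 2 = 8$)
$E{\left(G \right)} = -33 + G \left(6 + G\right)$ ($E{\left(G \right)} = G \left(6 + G\right) - 33 = -33 + G \left(6 + G\right)$)
$1366 - E{\left(r{\left(4 \right)} \right)} = 1366 - \left(-33 + 8 \left(6 + 8\right)\right) = 1366 - \left(-33 + 8 \cdot 14\right) = 1366 - \left(-33 + 112\right) = 1366 - 79 = 1287$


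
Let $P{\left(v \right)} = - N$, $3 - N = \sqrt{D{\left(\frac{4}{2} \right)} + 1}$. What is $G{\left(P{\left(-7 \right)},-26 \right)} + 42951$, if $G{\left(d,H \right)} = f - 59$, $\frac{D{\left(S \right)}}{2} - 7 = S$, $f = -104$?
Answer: $42788$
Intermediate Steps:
$D{\left(S \right)} = 14 + 2 S$
$N = 3 - \sqrt{19}$ ($N = 3 - \sqrt{\left(14 + 2 \cdot \frac{4}{2}\right) + 1} = 3 - \sqrt{\left(14 + 2 \cdot 4 \cdot \frac{1}{2}\right) + 1} = 3 - \sqrt{\left(14 + 2 \cdot 2\right) + 1} = 3 - \sqrt{\left(14 + 4\right) + 1} = 3 - \sqrt{18 + 1} = 3 - \sqrt{19} \approx -1.3589$)
$P{\left(v \right)} = -3 + \sqrt{19}$ ($P{\left(v \right)} = - (3 - \sqrt{19}) = -3 + \sqrt{19}$)
$G{\left(d,H \right)} = -163$ ($G{\left(d,H \right)} = -104 - 59 = -163$)
$G{\left(P{\left(-7 \right)},-26 \right)} + 42951 = -163 + 42951 = 42788$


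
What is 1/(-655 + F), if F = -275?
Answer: -1/930 ≈ -0.0010753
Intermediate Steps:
1/(-655 + F) = 1/(-655 - 275) = 1/(-930) = -1/930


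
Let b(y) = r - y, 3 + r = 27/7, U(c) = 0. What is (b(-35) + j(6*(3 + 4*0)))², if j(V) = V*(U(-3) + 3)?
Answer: 395641/49 ≈ 8074.3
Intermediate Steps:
r = 6/7 (r = -3 + 27/7 = 6/7 ≈ 0.85714)
b(y) = 6/7 - y
j(V) = 3*V (j(V) = V*(0 + 3) = V*3 = 3*V)
(b(-35) + j(6*(3 + 4*0)))² = ((6/7 - 1*(-35)) + 3*(6*(3 + 4*0)))² = ((6/7 + 35) + 3*(6*(3 + 0)))² = (251/7 + 3*(6*3))² = (251/7 + 3*18)² = (251/7 + 54)² = (629/7)² = 395641/49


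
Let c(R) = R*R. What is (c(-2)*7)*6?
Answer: 168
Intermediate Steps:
c(R) = R**2
(c(-2)*7)*6 = ((-2)**2*7)*6 = (4*7)*6 = 28*6 = 168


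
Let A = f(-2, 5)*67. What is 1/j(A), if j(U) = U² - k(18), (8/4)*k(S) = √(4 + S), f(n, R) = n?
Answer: 35912/644835861 + √22/644835861 ≈ 5.5699e-5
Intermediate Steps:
k(S) = √(4 + S)/2
A = -134 (A = -2*67 = -134)
j(U) = U² - √22/2 (j(U) = U² - √(4 + 18)/2 = U² - √22/2)
1/j(A) = 1/((-134)² - √22/2) = 1/(17956 - √22/2)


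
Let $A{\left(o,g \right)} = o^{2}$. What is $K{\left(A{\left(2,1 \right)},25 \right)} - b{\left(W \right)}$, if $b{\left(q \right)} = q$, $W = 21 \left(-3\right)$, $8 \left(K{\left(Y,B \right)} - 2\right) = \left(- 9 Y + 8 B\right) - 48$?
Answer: $\frac{159}{2} \approx 79.5$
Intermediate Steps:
$K{\left(Y,B \right)} = -4 + B - \frac{9 Y}{8}$ ($K{\left(Y,B \right)} = 2 + \frac{\left(- 9 Y + 8 B\right) - 48}{8} = 2 + \frac{-48 - 9 Y + 8 B}{8} = 2 - \left(6 - B + \frac{9 Y}{8}\right) = -4 + B - \frac{9 Y}{8}$)
$W = -63$
$K{\left(A{\left(2,1 \right)},25 \right)} - b{\left(W \right)} = \left(-4 + 25 - \frac{9 \cdot 2^{2}}{8}\right) - -63 = \left(-4 + 25 - \frac{9}{2}\right) + 63 = \frac{33}{2} + 63 = \frac{159}{2}$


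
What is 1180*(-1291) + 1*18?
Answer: -1523362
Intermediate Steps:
1180*(-1291) + 1*18 = -1523380 + 18 = -1523362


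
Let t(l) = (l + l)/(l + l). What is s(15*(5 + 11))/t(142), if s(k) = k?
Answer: 240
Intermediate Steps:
t(l) = 1 (t(l) = (2*l)/((2*l)) = (2*l)*(1/(2*l)) = 1)
s(15*(5 + 11))/t(142) = (15*(5 + 11))/1 = (15*16)*1 = 240*1 = 240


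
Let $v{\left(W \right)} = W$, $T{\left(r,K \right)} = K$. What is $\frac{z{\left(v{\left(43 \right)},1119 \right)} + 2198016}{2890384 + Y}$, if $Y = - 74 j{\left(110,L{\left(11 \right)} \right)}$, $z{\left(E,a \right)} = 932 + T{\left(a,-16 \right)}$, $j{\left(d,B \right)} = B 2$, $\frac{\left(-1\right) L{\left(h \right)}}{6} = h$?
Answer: $\frac{549733}{725038} \approx 0.75821$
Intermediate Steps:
$L{\left(h \right)} = - 6 h$
$j{\left(d,B \right)} = 2 B$
$z{\left(E,a \right)} = 916$ ($z{\left(E,a \right)} = 932 - 16 = 916$)
$Y = 9768$ ($Y = - 74 \cdot 2 \left(\left(-6\right) 11\right) = - 74 \cdot 2 \left(-66\right) = \left(-74\right) \left(-132\right) = 9768$)
$\frac{z{\left(v{\left(43 \right)},1119 \right)} + 2198016}{2890384 + Y} = \frac{916 + 2198016}{2890384 + 9768} = \frac{2198932}{2900152} = 2198932 \cdot \frac{1}{2900152} = \frac{549733}{725038}$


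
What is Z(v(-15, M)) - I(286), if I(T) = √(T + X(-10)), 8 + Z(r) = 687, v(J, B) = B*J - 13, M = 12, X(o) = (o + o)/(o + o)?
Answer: 679 - √287 ≈ 662.06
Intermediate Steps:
X(o) = 1 (X(o) = (2*o)/((2*o)) = (2*o)*(1/(2*o)) = 1)
v(J, B) = -13 + B*J
Z(r) = 679 (Z(r) = -8 + 687 = 679)
I(T) = √(1 + T) (I(T) = √(T + 1) = √(1 + T))
Z(v(-15, M)) - I(286) = 679 - √(1 + 286) = 679 - √287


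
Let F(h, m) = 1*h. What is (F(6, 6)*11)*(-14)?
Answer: -924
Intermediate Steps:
F(h, m) = h
(F(6, 6)*11)*(-14) = (6*11)*(-14) = 66*(-14) = -924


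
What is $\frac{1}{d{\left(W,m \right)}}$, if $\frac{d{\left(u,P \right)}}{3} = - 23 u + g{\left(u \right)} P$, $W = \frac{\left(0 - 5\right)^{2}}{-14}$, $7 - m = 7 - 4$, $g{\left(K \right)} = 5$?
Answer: $\frac{14}{2565} \approx 0.0054581$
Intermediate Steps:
$m = 4$ ($m = 7 - \left(7 - 4\right) = 7 - 3 = 4$)
$W = - \frac{25}{14}$ ($W = \left(-5\right)^{2} \left(- \frac{1}{14}\right) = 25 \left(- \frac{1}{14}\right) = - \frac{25}{14} \approx -1.7857$)
$d{\left(u,P \right)} = - 69 u + 15 P$ ($d{\left(u,P \right)} = 3 \left(- 23 u + 5 P\right) = - 69 u + 15 P$)
$\frac{1}{d{\left(W,m \right)}} = \frac{1}{\left(-69\right) \left(- \frac{25}{14}\right) + 15 \cdot 4} = \frac{1}{\frac{1725}{14} + 60} = \frac{1}{\frac{2565}{14}} = \frac{14}{2565}$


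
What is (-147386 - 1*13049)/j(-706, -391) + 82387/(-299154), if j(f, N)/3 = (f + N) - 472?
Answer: 15868992127/469372626 ≈ 33.809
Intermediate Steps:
j(f, N) = -1416 + 3*N + 3*f (j(f, N) = 3*((f + N) - 472) = 3*((N + f) - 472) = 3*(-472 + N + f) = -1416 + 3*N + 3*f)
(-147386 - 1*13049)/j(-706, -391) + 82387/(-299154) = (-147386 - 1*13049)/(-1416 + 3*(-391) + 3*(-706)) + 82387/(-299154) = (-147386 - 13049)/(-1416 - 1173 - 2118) + 82387*(-1/299154) = -160435/(-4707) - 82387/299154 = -160435*(-1/4707) - 82387/299154 = 160435/4707 - 82387/299154 = 15868992127/469372626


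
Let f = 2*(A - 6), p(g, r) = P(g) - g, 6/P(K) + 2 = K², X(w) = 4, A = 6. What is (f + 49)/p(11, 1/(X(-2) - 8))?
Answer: -5831/1303 ≈ -4.4751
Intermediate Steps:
P(K) = 6/(-2 + K²)
p(g, r) = -g + 6/(-2 + g²) (p(g, r) = 6/(-2 + g²) - g = -g + 6/(-2 + g²))
f = 0 (f = 2*(6 - 6) = 2*0 = 0)
(f + 49)/p(11, 1/(X(-2) - 8)) = (0 + 49)/(-1*11 + 6/(-2 + 11²)) = 49/(-11 + 6/(-2 + 121)) = 49/(-11 + 6/119) = 49/(-1303/119) = -119/1303*49 = -5831/1303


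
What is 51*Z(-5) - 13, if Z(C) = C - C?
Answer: -13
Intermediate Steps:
Z(C) = 0
51*Z(-5) - 13 = 51*0 - 13 = 0 - 13 = -13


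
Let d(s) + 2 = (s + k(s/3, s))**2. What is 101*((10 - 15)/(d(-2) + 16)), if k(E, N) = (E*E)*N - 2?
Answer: -8181/614 ≈ -13.324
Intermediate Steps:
k(E, N) = -2 + N*E**2 (k(E, N) = E**2*N - 2 = N*E**2 - 2 = -2 + N*E**2)
d(s) = -2 + (-2 + s + s**3/9)**2 (d(s) = -2 + (s + (-2 + s*(s/3)**2))**2 = -2 + (s + (-2 + s*(s**2/9)))**2 = -2 + (s + (-2 + s**3/9))**2 = -2 + (-2 + s + s**3/9)**2)
101*((10 - 15)/(d(-2) + 16)) = 101*((10 - 15)/((-2 + (-18 + (-2)**3 + 9*(-2))**2/81) + 16)) = 101*(-5/((-2 + (-18 - 8 - 18)**2/81) + 16)) = 101*(-5/((-2 + (1/81)*(-44)**2) + 16)) = 101*(-5/((-2 + (1/81)*1936) + 16)) = 101*(-5/((-2 + 1936/81) + 16)) = 101*(-5/(1774/81 + 16)) = 101*(-5/3070/81) = 101*(-5*81/3070) = 101*(-81/614) = -8181/614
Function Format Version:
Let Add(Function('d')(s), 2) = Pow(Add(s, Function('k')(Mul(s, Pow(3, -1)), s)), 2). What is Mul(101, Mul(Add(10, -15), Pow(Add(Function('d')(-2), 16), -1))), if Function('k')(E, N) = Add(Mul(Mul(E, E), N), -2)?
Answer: Rational(-8181, 614) ≈ -13.324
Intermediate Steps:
Function('k')(E, N) = Add(-2, Mul(N, Pow(E, 2))) (Function('k')(E, N) = Add(Mul(Pow(E, 2), N), -2) = Add(Mul(N, Pow(E, 2)), -2) = Add(-2, Mul(N, Pow(E, 2))))
Function('d')(s) = Add(-2, Pow(Add(-2, s, Mul(Rational(1, 9), Pow(s, 3))), 2)) (Function('d')(s) = Add(-2, Pow(Add(s, Add(-2, Mul(s, Pow(Mul(s, Pow(3, -1)), 2)))), 2)) = Add(-2, Pow(Add(s, Add(-2, Mul(s, Pow(Mul(s, Rational(1, 3)), 2)))), 2)) = Add(-2, Pow(Add(s, Add(-2, Mul(s, Pow(Mul(Rational(1, 3), s), 2)))), 2)) = Add(-2, Pow(Add(s, Add(-2, Mul(s, Mul(Rational(1, 9), Pow(s, 2))))), 2)) = Add(-2, Pow(Add(s, Add(-2, Mul(Rational(1, 9), Pow(s, 3)))), 2)) = Add(-2, Pow(Add(-2, s, Mul(Rational(1, 9), Pow(s, 3))), 2)))
Mul(101, Mul(Add(10, -15), Pow(Add(Function('d')(-2), 16), -1))) = Mul(101, Mul(Add(10, -15), Pow(Add(Add(-2, Mul(Rational(1, 81), Pow(Add(-18, Pow(-2, 3), Mul(9, -2)), 2))), 16), -1))) = Mul(101, Mul(-5, Pow(Add(Add(-2, Mul(Rational(1, 81), Pow(Add(-18, -8, -18), 2))), 16), -1))) = Mul(101, Mul(-5, Pow(Add(Add(-2, Mul(Rational(1, 81), Pow(-44, 2))), 16), -1))) = Mul(101, Mul(-5, Pow(Add(Add(-2, Mul(Rational(1, 81), 1936)), 16), -1))) = Mul(101, Mul(-5, Pow(Add(Add(-2, Rational(1936, 81)), 16), -1))) = Mul(101, Mul(-5, Pow(Add(Rational(1774, 81), 16), -1))) = Mul(101, Mul(-5, Pow(Rational(3070, 81), -1))) = Mul(101, Mul(-5, Rational(81, 3070))) = Mul(101, Rational(-81, 614)) = Rational(-8181, 614)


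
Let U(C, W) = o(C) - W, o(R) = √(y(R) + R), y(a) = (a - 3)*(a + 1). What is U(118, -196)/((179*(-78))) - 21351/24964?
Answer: -151497803/174273684 - √13803/13962 ≈ -0.87772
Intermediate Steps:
y(a) = (1 + a)*(-3 + a) (y(a) = (-3 + a)*(1 + a) = (1 + a)*(-3 + a))
o(R) = √(-3 + R² - R) (o(R) = √((-3 + R² - 2*R) + R) = √(-3 + R² - R))
U(C, W) = √(-3 + C² - C) - W
U(118, -196)/((179*(-78))) - 21351/24964 = (√(-3 + 118² - 1*118) - 1*(-196))/((179*(-78))) - 21351/24964 = (√(-3 + 13924 - 118) + 196)/(-13962) - 21351*1/24964 = (√13803 + 196)*(-1/13962) - 21351/24964 = (196 + √13803)*(-1/13962) - 21351/24964 = (-98/6981 - √13803/13962) - 21351/24964 = -151497803/174273684 - √13803/13962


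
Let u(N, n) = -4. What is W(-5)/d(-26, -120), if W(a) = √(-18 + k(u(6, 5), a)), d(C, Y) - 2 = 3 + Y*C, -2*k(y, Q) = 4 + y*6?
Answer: 2*I*√2/3125 ≈ 0.0009051*I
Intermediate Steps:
k(y, Q) = -2 - 3*y (k(y, Q) = -(4 + y*6)/2 = -(4 + 6*y)/2 = -2 - 3*y)
d(C, Y) = 5 + C*Y (d(C, Y) = 2 + (3 + Y*C) = 2 + (3 + C*Y) = 5 + C*Y)
W(a) = 2*I*√2 (W(a) = √(-18 + (-2 - 3*(-4))) = √(-18 + (-2 + 12)) = √(-18 + 10) = √(-8) = 2*I*√2)
W(-5)/d(-26, -120) = (2*I*√2)/(5 - 26*(-120)) = (2*I*√2)/(5 + 3120) = (2*I*√2)/3125 = (2*I*√2)*(1/3125) = 2*I*√2/3125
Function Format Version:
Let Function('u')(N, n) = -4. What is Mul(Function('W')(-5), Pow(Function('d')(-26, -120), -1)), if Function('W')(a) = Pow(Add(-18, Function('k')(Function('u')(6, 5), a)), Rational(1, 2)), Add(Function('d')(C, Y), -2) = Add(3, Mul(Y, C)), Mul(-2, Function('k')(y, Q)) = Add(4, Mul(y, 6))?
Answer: Mul(Rational(2, 3125), I, Pow(2, Rational(1, 2))) ≈ Mul(0.00090510, I)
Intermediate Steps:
Function('k')(y, Q) = Add(-2, Mul(-3, y)) (Function('k')(y, Q) = Mul(Rational(-1, 2), Add(4, Mul(y, 6))) = Mul(Rational(-1, 2), Add(4, Mul(6, y))) = Add(-2, Mul(-3, y)))
Function('d')(C, Y) = Add(5, Mul(C, Y)) (Function('d')(C, Y) = Add(2, Add(3, Mul(Y, C))) = Add(2, Add(3, Mul(C, Y))) = Add(5, Mul(C, Y)))
Function('W')(a) = Mul(2, I, Pow(2, Rational(1, 2))) (Function('W')(a) = Pow(Add(-18, Add(-2, Mul(-3, -4))), Rational(1, 2)) = Pow(Add(-18, Add(-2, 12)), Rational(1, 2)) = Pow(Add(-18, 10), Rational(1, 2)) = Pow(-8, Rational(1, 2)) = Mul(2, I, Pow(2, Rational(1, 2))))
Mul(Function('W')(-5), Pow(Function('d')(-26, -120), -1)) = Mul(Mul(2, I, Pow(2, Rational(1, 2))), Pow(Add(5, Mul(-26, -120)), -1)) = Mul(Mul(2, I, Pow(2, Rational(1, 2))), Pow(Add(5, 3120), -1)) = Mul(Mul(2, I, Pow(2, Rational(1, 2))), Pow(3125, -1)) = Mul(Mul(2, I, Pow(2, Rational(1, 2))), Rational(1, 3125)) = Mul(Rational(2, 3125), I, Pow(2, Rational(1, 2)))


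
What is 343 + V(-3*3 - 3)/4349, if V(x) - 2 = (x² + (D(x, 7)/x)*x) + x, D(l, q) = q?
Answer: 1491848/4349 ≈ 343.03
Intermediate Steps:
V(x) = 9 + x + x² (V(x) = 2 + ((x² + (7/x)*x) + x) = 2 + ((x² + 7) + x) = 2 + ((7 + x²) + x) = 2 + (7 + x + x²) = 9 + x + x²)
343 + V(-3*3 - 3)/4349 = 343 + (9 + (-3*3 - 3) + (-3*3 - 3)²)/4349 = 343 + (9 + (-9 - 3) + (-9 - 3)²)*(1/4349) = 343 + (9 - 12 + (-12)²)*(1/4349) = 343 + (9 - 12 + 144)*(1/4349) = 343 + 141*(1/4349) = 343 + 141/4349 = 1491848/4349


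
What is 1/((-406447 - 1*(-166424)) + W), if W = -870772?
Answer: -1/1110795 ≈ -9.0026e-7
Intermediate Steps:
1/((-406447 - 1*(-166424)) + W) = 1/((-406447 - 1*(-166424)) - 870772) = 1/((-406447 + 166424) - 870772) = 1/(-240023 - 870772) = 1/(-1110795) = -1/1110795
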